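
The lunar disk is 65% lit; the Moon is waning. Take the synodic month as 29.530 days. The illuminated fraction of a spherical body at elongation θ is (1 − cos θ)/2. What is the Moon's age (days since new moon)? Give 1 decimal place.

Invert f = (1 − cos θ)/2 to get cos θ = 1 − 2(0.65) = -0.300, hence θ₀ = arccos -0.300 = 107.5°.
Since the Moon is past full (waning), take the reflex angle: θ = 360° − 107.5° = 252.5°.
That fraction of the synodic month is 252.5/360 × 29.530 d ≈ 20.72 d.

20.7 days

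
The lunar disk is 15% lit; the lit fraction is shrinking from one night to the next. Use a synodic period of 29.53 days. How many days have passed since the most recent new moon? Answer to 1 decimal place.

25.8 days

From f = (1 − cos θ)/2: cos θ = 1 − 2×0.15 = 0.700; arccos → 45.6°.
Since the Moon is past full (waning), take the reflex angle: θ = 360° − 45.6° = 314.4°.
At 360°/29.53 d per day, 314.4° corresponds to 25.79 days.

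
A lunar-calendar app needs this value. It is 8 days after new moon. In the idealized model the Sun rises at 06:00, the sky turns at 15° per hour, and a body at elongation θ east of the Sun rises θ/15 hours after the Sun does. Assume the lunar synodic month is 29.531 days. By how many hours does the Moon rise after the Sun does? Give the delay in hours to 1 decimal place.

The Moon has covered 8/29.531 of its cycle, so θ ≈ 360° × 8/29.531 = 97.5°.
Delay after the Sun = 97.5° / (15°/h) ≈ 6.50 h.
So the Moon rises 6.50 h after the Sun.

6.5 h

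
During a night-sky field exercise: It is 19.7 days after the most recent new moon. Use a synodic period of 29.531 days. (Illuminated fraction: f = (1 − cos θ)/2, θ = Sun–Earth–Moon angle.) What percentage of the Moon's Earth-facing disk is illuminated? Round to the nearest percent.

Elongation θ = 360° × 19.7/29.531 ≈ 240.2°.
With cos θ = (-0.498), the lit fraction is (1 − (-0.498))/2 ≈ 0.749, so 75%.

75%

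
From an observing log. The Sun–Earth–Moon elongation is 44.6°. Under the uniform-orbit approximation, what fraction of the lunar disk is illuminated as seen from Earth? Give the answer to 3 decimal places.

cos 44.6° = 0.712, so f = (1 − 0.712)/2 = 0.144.

0.144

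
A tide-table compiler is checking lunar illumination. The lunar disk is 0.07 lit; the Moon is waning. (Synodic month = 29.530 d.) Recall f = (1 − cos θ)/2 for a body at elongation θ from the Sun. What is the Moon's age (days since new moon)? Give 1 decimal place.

From f = (1 − cos θ)/2: cos θ = 1 − 2×0.07 = 0.860; arccos → 30.7°.
A waning Moon lies in 180°–360°, so θ = 360° − 30.7° = 329.3°.
Age = 29.530 × 329.3°/360° ≈ 27.01 days.

27.0 days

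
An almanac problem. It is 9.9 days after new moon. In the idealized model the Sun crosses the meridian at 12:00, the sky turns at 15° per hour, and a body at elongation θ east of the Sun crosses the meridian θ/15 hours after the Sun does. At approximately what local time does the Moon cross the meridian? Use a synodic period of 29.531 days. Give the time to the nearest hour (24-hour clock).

Elongation θ = 360° × 9.9/29.531 ≈ 120.7°.
Delay after the Sun = 120.7° / (15°/h) ≈ 8.05 h.
12:00 + 8.05 h ≈ 20:03 → 20:00 to the nearest hour.

20:00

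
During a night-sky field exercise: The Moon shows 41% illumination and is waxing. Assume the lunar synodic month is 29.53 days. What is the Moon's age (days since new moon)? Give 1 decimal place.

6.5 days

cos θ = 1 − 2f = 0.180, giving a principal value of 79.6°.
Before full moon the principal value applies: θ = 79.6°.
That fraction of the synodic month is 79.6/360 × 29.53 d ≈ 6.53 d.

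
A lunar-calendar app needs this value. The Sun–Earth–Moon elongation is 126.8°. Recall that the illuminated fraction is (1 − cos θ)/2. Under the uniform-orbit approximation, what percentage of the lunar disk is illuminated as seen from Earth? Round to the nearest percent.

80%

Half-versine of 126.8°: (1 − (-0.599))/2 = 0.800, i.e. 80%.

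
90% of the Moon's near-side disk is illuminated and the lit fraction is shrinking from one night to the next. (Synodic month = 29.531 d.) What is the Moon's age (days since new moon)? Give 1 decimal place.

17.8 days

cos θ = 1 − 2f = -0.800, giving a principal value of 143.1°.
A waning Moon lies in 180°–360°, so θ = 360° − 143.1° = 216.9°.
At 360°/29.531 d per day, 216.9° corresponds to 17.79 days.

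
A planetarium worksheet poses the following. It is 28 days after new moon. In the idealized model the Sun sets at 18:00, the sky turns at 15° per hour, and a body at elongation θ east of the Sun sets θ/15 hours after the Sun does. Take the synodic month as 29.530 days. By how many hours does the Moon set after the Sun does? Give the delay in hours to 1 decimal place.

22.8 h

The Moon has covered 28/29.530 of its cycle, so θ ≈ 360° × 28/29.530 = 341.3°.
Delay after the Sun = 341.3° / (15°/h) ≈ 22.76 h.
So the Moon sets 22.76 h after the Sun.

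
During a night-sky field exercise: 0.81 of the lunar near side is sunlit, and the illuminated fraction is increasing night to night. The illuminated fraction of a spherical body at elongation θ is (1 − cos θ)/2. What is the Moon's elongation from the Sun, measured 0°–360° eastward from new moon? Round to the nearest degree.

cos θ = 1 − 2f = -0.620, giving a principal value of 128.3°.
Before full moon the principal value applies: θ = 128.3°.

128°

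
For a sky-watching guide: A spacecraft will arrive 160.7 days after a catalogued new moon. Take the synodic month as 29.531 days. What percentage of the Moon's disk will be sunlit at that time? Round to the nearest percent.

97%

160.7 d spans 5 complete synodic months (5 × 29.531 = 147.66 d) plus 13.04 d.
The Moon has covered 13.04/29.531 of its cycle, so θ ≈ 360° × 13.04/29.531 = 159.0°.
With cos θ = (-0.934), the lit fraction is (1 − (-0.934))/2 ≈ 0.967, so 97%.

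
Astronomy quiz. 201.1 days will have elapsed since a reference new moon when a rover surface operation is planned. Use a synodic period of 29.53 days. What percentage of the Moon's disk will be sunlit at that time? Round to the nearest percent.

201.1/29.53 = 6.810 lunations, so 6 complete cycles and 23.92 d into the next.
The Moon has covered 23.92/29.53 of its cycle, so θ ≈ 360° × 23.92/29.53 = 291.6°.
Illuminated fraction = (1 − cos 291.6°)/2 = (1 − 0.368)/2 ≈ 0.316, so 32%.

32%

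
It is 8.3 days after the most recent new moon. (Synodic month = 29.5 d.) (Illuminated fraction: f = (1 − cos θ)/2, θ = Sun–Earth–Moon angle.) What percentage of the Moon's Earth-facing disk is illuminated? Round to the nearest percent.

Phase angle: θ = 360°·(8.3 d)/(29.5 d) = 101.3°.
cos 101.3° = (-0.196), so f = (1 − (-0.196))/2 = 0.598, so 60%.

60%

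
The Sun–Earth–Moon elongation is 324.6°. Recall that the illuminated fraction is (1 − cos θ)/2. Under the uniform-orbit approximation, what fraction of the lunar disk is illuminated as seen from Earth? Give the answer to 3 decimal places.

0.092

Half-versine of 324.6°: (1 − 0.815)/2 = 0.092.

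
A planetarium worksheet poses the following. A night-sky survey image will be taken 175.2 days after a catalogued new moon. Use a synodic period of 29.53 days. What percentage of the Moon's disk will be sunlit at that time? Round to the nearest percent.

4%

Reduce mod P: 175.2 − 5×29.53 = 27.55 d into the current lunation.
Elongation θ = 360° × 27.55/29.53 ≈ 335.9°.
cos 335.9° = 0.913, so f = (1 − 0.913)/2 = 0.044, so 4%.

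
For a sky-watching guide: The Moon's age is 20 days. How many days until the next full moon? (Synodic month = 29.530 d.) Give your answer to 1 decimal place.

Full moon occurs at elongation 180°, i.e. at age 29.530 × 180/360 = 14.765 d.
Already past this cycle's full moon; the next is at 14.765 + 29.530 = 44.295 d, so 44.295 − 20 = 24.295 days.

24.3 days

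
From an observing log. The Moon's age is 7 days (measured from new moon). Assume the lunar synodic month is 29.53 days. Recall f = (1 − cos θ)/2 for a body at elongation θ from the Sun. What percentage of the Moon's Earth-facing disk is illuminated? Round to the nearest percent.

The Moon has covered 7/29.53 of its cycle, so θ ≈ 360° × 7/29.53 = 85.3°.
cos 85.3° = 0.081, so f = (1 − 0.081)/2 = 0.459, so 46%.

46%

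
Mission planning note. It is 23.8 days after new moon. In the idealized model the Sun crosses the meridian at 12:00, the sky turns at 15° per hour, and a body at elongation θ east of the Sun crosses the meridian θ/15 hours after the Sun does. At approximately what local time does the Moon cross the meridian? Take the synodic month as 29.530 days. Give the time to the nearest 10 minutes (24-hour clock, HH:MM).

07:20

The Moon has covered 23.8/29.530 of its cycle, so θ ≈ 360° × 23.8/29.530 = 290.1°.
Delay after the Sun = 290.1° / (15°/h) ≈ 19.34 h.
12:00 + 19.343 h ≈ 07:21 → 07:20 to the nearest ten minutes.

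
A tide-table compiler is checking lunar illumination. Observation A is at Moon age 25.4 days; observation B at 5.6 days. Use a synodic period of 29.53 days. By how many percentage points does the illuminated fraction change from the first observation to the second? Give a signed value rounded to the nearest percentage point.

+13 pp

θ₁ = 360° × 25.4/29.53 = 309.7°, f₁ = (1 − cos θ₁)/2 = 0.181.
θ₂ = 360° × 5.6/29.53 = 68.3°, f₂ = (1 − cos θ₂)/2 = 0.315.
Change = f₂ − f₁ = +0.134 → +13 percentage points.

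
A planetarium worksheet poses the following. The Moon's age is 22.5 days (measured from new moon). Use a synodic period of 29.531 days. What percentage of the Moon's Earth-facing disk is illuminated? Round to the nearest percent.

Elongation θ = 360° × 22.5/29.531 ≈ 274.3°.
With cos θ = 0.075, the lit fraction is (1 − 0.075)/2 ≈ 0.463, so 46%.

46%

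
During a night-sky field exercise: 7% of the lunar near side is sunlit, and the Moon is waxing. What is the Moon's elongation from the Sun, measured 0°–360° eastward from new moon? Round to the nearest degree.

Invert f = (1 − cos θ)/2 to get cos θ = 1 − 2(0.07) = 0.860, hence θ₀ = arccos 0.860 = 30.7°.
Waxing ⇒ before full, so θ = 30.7°.

31°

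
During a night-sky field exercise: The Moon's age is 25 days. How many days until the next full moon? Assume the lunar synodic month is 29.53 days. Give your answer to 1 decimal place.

Full moon is 0.5 of the way through the cycle: age 0.5 × 29.53 = 14.765 d.
This lunation's full moon (14.765 d) has passed, so add one period: 44.295 − 25 = 19.295 days.

19.3 days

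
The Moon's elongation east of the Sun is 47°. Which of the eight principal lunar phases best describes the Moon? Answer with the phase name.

47° lies in the waxing crescent sector of the 8-phase cycle.

waxing crescent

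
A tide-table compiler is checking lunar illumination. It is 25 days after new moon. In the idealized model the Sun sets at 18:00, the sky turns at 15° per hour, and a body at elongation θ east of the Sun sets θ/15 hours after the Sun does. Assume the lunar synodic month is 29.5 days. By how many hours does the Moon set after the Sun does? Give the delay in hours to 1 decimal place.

The Moon has covered 25/29.5 of its cycle, so θ ≈ 360° × 25/29.5 = 305.1°.
Delay after the Sun = 305.1° / (15°/h) ≈ 20.34 h.
So the Moon sets 20.34 h after the Sun.

20.3 h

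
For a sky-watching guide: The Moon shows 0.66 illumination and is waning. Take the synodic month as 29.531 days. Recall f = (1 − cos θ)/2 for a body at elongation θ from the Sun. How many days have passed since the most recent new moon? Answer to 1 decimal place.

20.6 days

From f = (1 − cos θ)/2: cos θ = 1 − 2×0.66 = -0.320; arccos → 108.7°.
Waning ⇒ past full, so θ = 360° − 108.7° = 251.3°.
That fraction of the synodic month is 251.3/360 × 29.531 d ≈ 20.62 d.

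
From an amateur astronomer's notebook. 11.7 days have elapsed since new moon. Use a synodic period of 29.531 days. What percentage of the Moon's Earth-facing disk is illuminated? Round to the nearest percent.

90%

Phase angle: θ = 360°·(11.7 d)/(29.531 d) = 142.6°.
cos 142.6° = (-0.795), so f = (1 − (-0.795))/2 = 0.897, so 90%.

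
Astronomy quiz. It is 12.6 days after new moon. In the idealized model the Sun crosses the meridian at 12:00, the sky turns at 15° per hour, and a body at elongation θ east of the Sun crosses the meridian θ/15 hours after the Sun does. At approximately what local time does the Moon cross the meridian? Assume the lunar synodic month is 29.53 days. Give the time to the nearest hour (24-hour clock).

22:00

The Moon has covered 12.6/29.53 of its cycle, so θ ≈ 360° × 12.6/29.53 = 153.6°.
At 15° of sky rotation per hour, 153.6° corresponds to a 10.24 h lag.
12:00 + 10.24 h ≈ 22:14 → 22:00 to the nearest hour.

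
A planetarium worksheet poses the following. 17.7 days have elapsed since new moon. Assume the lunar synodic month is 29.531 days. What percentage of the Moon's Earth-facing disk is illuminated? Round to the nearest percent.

91%

The Moon has covered 17.7/29.531 of its cycle, so θ ≈ 360° × 17.7/29.531 = 215.8°.
cos 215.8° = (-0.811), so f = (1 − (-0.811))/2 = 0.906, so 91%.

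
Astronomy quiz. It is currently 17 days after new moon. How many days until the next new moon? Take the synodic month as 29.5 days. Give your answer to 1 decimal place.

One full lunation from the last new moon is 29.5 d; remaining = 29.5 − 17 = 12.500 d.

12.5 days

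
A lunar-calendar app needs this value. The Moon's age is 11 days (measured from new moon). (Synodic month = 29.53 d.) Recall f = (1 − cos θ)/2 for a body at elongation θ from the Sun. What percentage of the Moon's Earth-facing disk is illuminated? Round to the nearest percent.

85%

The Moon has covered 11/29.53 of its cycle, so θ ≈ 360° × 11/29.53 = 134.1°.
Illuminated fraction = (1 − cos 134.1°)/2 = (1 − (-0.696))/2 ≈ 0.848, so 85%.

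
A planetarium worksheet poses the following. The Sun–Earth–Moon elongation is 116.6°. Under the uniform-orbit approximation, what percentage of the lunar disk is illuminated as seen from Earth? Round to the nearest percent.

72%

cos 116.6° = (-0.448), so f = (1 − (-0.448))/2 = 0.724, i.e. 72%.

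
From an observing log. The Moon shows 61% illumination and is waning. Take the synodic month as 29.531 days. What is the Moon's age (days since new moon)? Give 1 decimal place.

From f = (1 − cos θ)/2: cos θ = 1 − 2×0.61 = -0.220; arccos → 102.7°.
A waning Moon lies in 180°–360°, so θ = 360° − 102.7° = 257.3°.
Age = 29.531 × 257.3°/360° ≈ 21.11 days.

21.1 days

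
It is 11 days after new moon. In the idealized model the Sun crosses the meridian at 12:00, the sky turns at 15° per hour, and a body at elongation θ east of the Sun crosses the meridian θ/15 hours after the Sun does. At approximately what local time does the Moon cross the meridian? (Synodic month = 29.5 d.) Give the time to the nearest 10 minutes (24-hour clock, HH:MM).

21:00

Elongation θ = 360° × 11/29.5 ≈ 134.2°.
The Moon trails the Sun by θ/15 = 134.2/15 ≈ 8.95 hours.
12:00 + 8.949 h ≈ 20:57 → 21:00 to the nearest ten minutes.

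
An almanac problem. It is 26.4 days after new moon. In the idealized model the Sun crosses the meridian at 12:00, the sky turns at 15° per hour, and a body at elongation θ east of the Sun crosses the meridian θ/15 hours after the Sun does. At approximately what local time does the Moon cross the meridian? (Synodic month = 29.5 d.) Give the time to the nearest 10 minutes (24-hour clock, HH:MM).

09:30

Phase angle: θ = 360°·(26.4 d)/(29.5 d) = 322.2°.
Delay after the Sun = 322.2° / (15°/h) ≈ 21.48 h.
12:00 + 21.478 h ≈ 09:29 → 09:30 to the nearest ten minutes.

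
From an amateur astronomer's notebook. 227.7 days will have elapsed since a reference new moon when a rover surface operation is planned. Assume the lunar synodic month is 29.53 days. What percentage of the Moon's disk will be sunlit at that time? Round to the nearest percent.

227.7/29.53 = 7.711 lunations, so 7 complete cycles and 20.99 d into the next.
Phase angle: θ = 360°·(20.99 d)/(29.53 d) = 255.9°.
With cos θ = (-0.244), the lit fraction is (1 − (-0.244))/2 ≈ 0.622, so 62%.

62%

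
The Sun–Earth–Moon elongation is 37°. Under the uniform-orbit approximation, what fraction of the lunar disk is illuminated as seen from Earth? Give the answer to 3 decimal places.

Half-versine of 37°: (1 − 0.799)/2 = 0.101.

0.101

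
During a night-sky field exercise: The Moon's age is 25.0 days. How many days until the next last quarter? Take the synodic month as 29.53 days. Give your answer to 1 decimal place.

26.7 days

Last quarter occurs at elongation 270°, i.e. at age 29.53 × 270/360 = 22.148 d.
Already past this cycle's last quarter; the next is at 22.148 + 29.53 = 51.678 d, so 51.678 − 25.0 = 26.678 days.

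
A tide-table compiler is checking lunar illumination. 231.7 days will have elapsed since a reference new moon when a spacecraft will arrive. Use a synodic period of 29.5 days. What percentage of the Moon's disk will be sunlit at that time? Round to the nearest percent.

Reduce mod P: 231.7 − 7×29.5 = 25.20 d into the current lunation.
Phase angle: θ = 360°·(25.20 d)/(29.5 d) = 307.5°.
With cos θ = 0.609, the lit fraction is (1 − 0.609)/2 ≈ 0.195, so 20%.

20%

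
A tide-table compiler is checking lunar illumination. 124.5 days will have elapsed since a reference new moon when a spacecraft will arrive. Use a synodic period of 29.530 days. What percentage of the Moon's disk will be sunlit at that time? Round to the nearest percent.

Reduce mod P: 124.5 − 4×29.530 = 6.38 d into the current lunation.
Phase angle: θ = 360°·(6.38 d)/(29.530 d) = 77.8°.
cos 77.8° = 0.212, so f = (1 − 0.212)/2 = 0.394, so 39%.

39%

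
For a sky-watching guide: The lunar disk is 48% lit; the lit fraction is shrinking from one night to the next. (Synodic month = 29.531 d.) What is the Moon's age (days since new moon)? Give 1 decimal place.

cos θ = 1 − 2f = 0.040, giving a principal value of 87.7°.
A waning Moon lies in 180°–360°, so θ = 360° − 87.7° = 272.3°.
At 360°/29.531 d per day, 272.3° corresponds to 22.34 days.

22.3 days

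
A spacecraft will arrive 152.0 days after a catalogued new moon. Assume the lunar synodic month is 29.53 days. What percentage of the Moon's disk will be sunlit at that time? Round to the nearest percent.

20%

152.0/29.53 = 5.147 lunations, so 5 complete cycles and 4.35 d into the next.
The Moon has covered 4.35/29.53 of its cycle, so θ ≈ 360° × 4.35/29.53 = 53.0°.
With cos θ = 0.601, the lit fraction is (1 − 0.601)/2 ≈ 0.199, so 20%.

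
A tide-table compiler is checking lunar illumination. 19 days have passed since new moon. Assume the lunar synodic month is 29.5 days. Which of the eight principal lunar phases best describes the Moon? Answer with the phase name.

waning gibbous

At 19/29.5 of the cycle, θ ≈ 232° — the waning gibbous range.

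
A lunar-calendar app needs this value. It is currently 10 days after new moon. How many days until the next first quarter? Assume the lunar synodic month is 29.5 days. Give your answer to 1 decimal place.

26.9 days

First quarter is 0.25 of the way through the cycle: age 0.25 × 29.5 = 7.375 d.
This lunation's first quarter (7.375 d) has passed, so add one period: 36.875 − 10 = 26.875 days.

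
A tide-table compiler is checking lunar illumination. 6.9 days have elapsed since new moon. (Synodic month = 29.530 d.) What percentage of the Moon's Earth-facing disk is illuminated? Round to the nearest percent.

Elongation θ = 360° × 6.9/29.530 ≈ 84.1°.
Illuminated fraction = (1 − cos 84.1°)/2 = (1 − 0.102)/2 ≈ 0.449, so 45%.

45%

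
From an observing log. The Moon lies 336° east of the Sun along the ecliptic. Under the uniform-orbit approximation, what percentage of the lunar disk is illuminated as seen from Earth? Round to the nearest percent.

f = (1 − cos 336°)/2 = (1 − 0.914)/2 ≈ 0.043, i.e. 4%.

4%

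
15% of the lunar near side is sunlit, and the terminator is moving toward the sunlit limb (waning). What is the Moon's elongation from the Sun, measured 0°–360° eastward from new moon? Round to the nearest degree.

314°

Invert f = (1 − cos θ)/2 to get cos θ = 1 − 2(0.15) = 0.700, hence θ₀ = arccos 0.700 = 45.6°.
Since the Moon is past full (waning), take the reflex angle: θ = 360° − 45.6° = 314.4°.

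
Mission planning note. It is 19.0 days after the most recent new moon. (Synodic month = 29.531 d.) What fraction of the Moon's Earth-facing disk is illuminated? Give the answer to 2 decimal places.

0.81

The Moon has covered 19.0/29.531 of its cycle, so θ ≈ 360° × 19.0/29.531 = 231.6°.
cos 231.6° = (-0.621), so f = (1 − (-0.621))/2 = 0.810.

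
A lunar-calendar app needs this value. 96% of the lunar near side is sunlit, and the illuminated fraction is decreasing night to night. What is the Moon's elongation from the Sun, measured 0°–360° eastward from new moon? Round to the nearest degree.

203°

From f = (1 − cos θ)/2: cos θ = 1 − 2×0.96 = -0.920; arccos → 156.9°.
A waning Moon lies in 180°–360°, so θ = 360° − 156.9° = 203.1°.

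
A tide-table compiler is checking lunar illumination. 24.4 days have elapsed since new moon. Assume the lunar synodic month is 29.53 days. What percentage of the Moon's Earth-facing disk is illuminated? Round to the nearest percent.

Phase angle: θ = 360°·(24.4 d)/(29.53 d) = 297.5°.
Illuminated fraction = (1 − cos 297.5°)/2 = (1 − 0.461)/2 ≈ 0.269, so 27%.

27%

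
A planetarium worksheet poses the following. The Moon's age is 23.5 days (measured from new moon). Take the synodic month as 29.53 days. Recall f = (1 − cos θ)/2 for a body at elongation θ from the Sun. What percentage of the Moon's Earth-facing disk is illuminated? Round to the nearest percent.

The Moon has covered 23.5/29.53 of its cycle, so θ ≈ 360° × 23.5/29.53 = 286.5°.
Illuminated fraction = (1 − cos 286.5°)/2 = (1 − 0.284)/2 ≈ 0.358, so 36%.

36%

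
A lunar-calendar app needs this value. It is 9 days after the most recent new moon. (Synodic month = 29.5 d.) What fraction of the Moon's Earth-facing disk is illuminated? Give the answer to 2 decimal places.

0.67

Elongation θ = 360° × 9/29.5 ≈ 109.8°.
Illuminated fraction = (1 − cos 109.8°)/2 = (1 − (-0.339))/2 ≈ 0.670.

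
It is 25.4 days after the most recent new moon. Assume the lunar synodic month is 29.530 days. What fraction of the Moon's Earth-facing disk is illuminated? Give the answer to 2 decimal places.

Phase angle: θ = 360°·(25.4 d)/(29.530 d) = 309.7°.
cos 309.7° = 0.638, so f = (1 − 0.638)/2 = 0.181.

0.18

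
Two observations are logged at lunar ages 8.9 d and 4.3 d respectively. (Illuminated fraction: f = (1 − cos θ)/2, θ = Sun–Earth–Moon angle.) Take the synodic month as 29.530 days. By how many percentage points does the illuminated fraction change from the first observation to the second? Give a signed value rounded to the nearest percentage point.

-46 pp

First observation: θ = 360°·8.9/29.530 = 108.5°, so f = 0.659.
Second observation: θ = 52.4°, f = 0.195.
Δf = 0.195 − 0.659 = -0.464, i.e. -46 pp.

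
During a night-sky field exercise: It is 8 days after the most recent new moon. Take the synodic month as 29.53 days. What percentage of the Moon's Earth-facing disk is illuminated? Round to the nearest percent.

Phase angle: θ = 360°·(8 d)/(29.53 d) = 97.5°.
cos 97.5° = (-0.131), so f = (1 − (-0.131))/2 = 0.566, so 57%.

57%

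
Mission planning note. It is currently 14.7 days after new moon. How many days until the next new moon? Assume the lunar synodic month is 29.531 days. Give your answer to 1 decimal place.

14.8 days

One full lunation from the last new moon is 29.531 d; remaining = 29.531 − 14.7 = 14.831 d.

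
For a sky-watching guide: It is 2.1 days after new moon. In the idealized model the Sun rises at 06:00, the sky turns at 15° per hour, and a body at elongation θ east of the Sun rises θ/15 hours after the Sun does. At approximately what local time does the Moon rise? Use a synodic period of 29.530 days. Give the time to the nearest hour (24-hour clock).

08:00

Elongation θ = 360° × 2.1/29.530 ≈ 25.6°.
Delay after the Sun = 25.6° / (15°/h) ≈ 1.71 h.
06:00 + 1.71 h ≈ 07:42 → 08:00 to the nearest hour.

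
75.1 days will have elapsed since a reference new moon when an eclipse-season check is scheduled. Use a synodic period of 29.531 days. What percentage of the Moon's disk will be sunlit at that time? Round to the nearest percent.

98%

75.1 d spans 2 complete synodic months (2 × 29.531 = 59.06 d) plus 16.04 d.
The Moon has covered 16.04/29.531 of its cycle, so θ ≈ 360° × 16.04/29.531 = 195.5°.
cos 195.5° = (-0.964), so f = (1 − (-0.964))/2 = 0.982, so 98%.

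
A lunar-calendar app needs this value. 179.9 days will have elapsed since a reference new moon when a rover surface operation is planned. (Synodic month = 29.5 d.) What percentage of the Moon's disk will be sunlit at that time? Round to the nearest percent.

179.9/29.5 = 6.098 lunations, so 6 complete cycles and 2.90 d into the next.
Elongation θ = 360° × 2.90/29.5 ≈ 35.4°.
cos 35.4° = 0.815, so f = (1 − 0.815)/2 = 0.092, so 9%.

9%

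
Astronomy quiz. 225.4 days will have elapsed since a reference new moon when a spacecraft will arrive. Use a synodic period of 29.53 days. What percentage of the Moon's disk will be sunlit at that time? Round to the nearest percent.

84%

225.4/29.53 = 7.633 lunations, so 7 complete cycles and 18.69 d into the next.
Elongation θ = 360° × 18.69/29.53 ≈ 227.8°.
Illuminated fraction = (1 − cos 227.8°)/2 = (1 − (-0.671))/2 ≈ 0.836, so 84%.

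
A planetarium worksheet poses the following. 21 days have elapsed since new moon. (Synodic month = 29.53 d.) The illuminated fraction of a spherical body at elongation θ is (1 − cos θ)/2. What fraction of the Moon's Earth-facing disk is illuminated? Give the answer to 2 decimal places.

0.62

Phase angle: θ = 360°·(21 d)/(29.53 d) = 256.0°.
cos 256.0° = (-0.242), so f = (1 − (-0.242))/2 = 0.621.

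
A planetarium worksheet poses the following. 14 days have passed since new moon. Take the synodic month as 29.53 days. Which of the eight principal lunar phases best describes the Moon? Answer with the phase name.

full moon

At 14/29.53 of the cycle, θ ≈ 171° — the full moon range.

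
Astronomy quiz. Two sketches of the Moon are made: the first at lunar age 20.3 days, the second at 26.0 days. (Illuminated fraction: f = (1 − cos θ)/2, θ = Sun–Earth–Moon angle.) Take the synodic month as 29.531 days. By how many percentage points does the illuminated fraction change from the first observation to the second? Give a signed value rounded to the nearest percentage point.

-56 percentage points

θ₁ = 360° × 20.3/29.531 = 247.5°, f₁ = (1 − cos θ₁)/2 = 0.692.
θ₂ = 360° × 26.0/29.531 = 317.0°, f₂ = (1 − cos θ₂)/2 = 0.135.
Change = f₂ − f₁ = -0.557 → -56 percentage points.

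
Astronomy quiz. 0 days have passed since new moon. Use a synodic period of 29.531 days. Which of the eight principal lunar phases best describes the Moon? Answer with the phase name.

new moon

At 0/29.531 of the cycle, θ ≈ 0° — the new moon range.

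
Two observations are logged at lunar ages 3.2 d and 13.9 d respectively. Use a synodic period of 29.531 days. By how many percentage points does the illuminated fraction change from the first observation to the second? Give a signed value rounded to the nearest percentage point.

First observation: θ = 360°·3.2/29.531 = 39.0°, so f = 0.111.
Second observation: θ = 169.4°, f = 0.992.
Δf = 0.992 − 0.111 = +0.880, i.e. +88 pp.

+88 pp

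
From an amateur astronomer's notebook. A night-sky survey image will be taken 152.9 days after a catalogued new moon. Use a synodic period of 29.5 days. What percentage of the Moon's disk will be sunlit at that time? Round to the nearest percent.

30%

152.9/29.5 = 5.183 lunations, so 5 complete cycles and 5.40 d into the next.
Elongation θ = 360° × 5.40/29.5 ≈ 65.9°.
cos 65.9° = 0.408, so f = (1 − 0.408)/2 = 0.296, so 30%.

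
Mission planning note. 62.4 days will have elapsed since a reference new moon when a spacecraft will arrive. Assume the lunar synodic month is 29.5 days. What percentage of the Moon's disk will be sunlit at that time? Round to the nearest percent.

Reduce mod P: 62.4 − 2×29.5 = 3.40 d into the current lunation.
Phase angle: θ = 360°·(3.40 d)/(29.5 d) = 41.5°.
cos 41.5° = 0.749, so f = (1 − 0.749)/2 = 0.125, so 13%.

13%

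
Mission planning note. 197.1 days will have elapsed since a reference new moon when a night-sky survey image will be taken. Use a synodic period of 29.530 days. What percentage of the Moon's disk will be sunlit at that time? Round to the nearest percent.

197.1/29.530 = 6.675 lunations, so 6 complete cycles and 19.92 d into the next.
Elongation θ = 360° × 19.92/29.530 ≈ 242.8°.
With cos θ = (-0.456), the lit fraction is (1 − (-0.456))/2 ≈ 0.728, so 73%.

73%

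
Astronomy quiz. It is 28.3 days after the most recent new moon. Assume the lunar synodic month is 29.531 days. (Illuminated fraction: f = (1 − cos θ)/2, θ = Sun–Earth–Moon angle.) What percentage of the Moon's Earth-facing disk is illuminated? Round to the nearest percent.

2%

Phase angle: θ = 360°·(28.3 d)/(29.531 d) = 345.0°.
With cos θ = 0.966, the lit fraction is (1 − 0.966)/2 ≈ 0.017, so 2%.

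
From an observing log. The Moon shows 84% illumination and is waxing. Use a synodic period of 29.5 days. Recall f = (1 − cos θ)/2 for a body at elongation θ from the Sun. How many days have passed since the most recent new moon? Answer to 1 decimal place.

10.9 days

Invert f = (1 − cos θ)/2 to get cos θ = 1 − 2(0.84) = -0.680, hence θ₀ = arccos -0.680 = 132.8°.
Before full moon the principal value applies: θ = 132.8°.
Age = 29.5 × 132.8°/360° ≈ 10.89 days.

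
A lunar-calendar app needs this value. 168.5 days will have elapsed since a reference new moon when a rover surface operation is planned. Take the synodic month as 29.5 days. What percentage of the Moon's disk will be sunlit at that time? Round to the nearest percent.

62%

Reduce mod P: 168.5 − 5×29.5 = 21.00 d into the current lunation.
Elongation θ = 360° × 21.00/29.5 ≈ 256.3°.
Illuminated fraction = (1 − cos 256.3°)/2 = (1 − (-0.237))/2 ≈ 0.619, so 62%.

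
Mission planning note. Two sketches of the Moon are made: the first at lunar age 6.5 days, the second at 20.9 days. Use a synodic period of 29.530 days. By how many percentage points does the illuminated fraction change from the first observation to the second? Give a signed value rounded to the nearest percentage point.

+22 pp

θ₁ = 360° × 6.5/29.530 = 79.2°, f₁ = (1 − cos θ₁)/2 = 0.407.
θ₂ = 360° × 20.9/29.530 = 254.8°, f₂ = (1 − cos θ₂)/2 = 0.631.
Change = f₂ − f₁ = +0.224 → +22 percentage points.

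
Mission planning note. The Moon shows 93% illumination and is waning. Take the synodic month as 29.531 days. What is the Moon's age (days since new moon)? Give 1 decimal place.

17.3 days

cos θ = 1 − 2f = -0.860, giving a principal value of 149.3°.
Since the Moon is past full (waning), take the reflex angle: θ = 360° − 149.3° = 210.7°.
Age = 29.531 × 210.7°/360° ≈ 17.28 days.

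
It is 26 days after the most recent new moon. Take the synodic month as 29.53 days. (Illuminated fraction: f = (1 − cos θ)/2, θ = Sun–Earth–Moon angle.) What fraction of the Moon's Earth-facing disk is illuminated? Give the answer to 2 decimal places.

Elongation θ = 360° × 26/29.53 ≈ 317.0°.
cos 317.0° = 0.731, so f = (1 − 0.731)/2 = 0.135.

0.13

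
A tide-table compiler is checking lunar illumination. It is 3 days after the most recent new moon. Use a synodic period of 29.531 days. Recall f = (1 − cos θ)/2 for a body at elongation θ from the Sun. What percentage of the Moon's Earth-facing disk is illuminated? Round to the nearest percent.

10%

The Moon has covered 3/29.531 of its cycle, so θ ≈ 360° × 3/29.531 = 36.6°.
cos 36.6° = 0.803, so f = (1 − 0.803)/2 = 0.098, so 10%.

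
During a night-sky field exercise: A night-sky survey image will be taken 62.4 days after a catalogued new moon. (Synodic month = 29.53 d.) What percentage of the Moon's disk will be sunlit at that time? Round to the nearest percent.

12%

Reduce mod P: 62.4 − 2×29.53 = 3.34 d into the current lunation.
The Moon has covered 3.34/29.53 of its cycle, so θ ≈ 360° × 3.34/29.53 = 40.7°.
Illuminated fraction = (1 − cos 40.7°)/2 = (1 − 0.758)/2 ≈ 0.121, so 12%.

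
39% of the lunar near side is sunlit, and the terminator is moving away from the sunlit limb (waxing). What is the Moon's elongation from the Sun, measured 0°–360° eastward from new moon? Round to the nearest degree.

Invert f = (1 − cos θ)/2 to get cos θ = 1 − 2(0.39) = 0.220, hence θ₀ = arccos 0.220 = 77.3°.
Waxing ⇒ before full, so θ = 77.3°.

77°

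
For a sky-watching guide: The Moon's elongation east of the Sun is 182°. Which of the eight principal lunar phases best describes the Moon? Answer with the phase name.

full moon

182° lies in the full moon sector of the 8-phase cycle.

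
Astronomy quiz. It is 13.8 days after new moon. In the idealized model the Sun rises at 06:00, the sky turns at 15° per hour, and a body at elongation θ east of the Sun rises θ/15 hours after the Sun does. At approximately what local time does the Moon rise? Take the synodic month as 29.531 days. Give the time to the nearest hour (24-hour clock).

17:00

Elongation θ = 360° × 13.8/29.531 ≈ 168.2°.
At 15° of sky rotation per hour, 168.2° corresponds to a 11.22 h lag.
06:00 + 11.22 h ≈ 17:13 → 17:00 to the nearest hour.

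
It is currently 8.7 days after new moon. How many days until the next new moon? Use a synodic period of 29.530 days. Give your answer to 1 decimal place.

One full lunation from the last new moon is 29.530 d; remaining = 29.530 − 8.7 = 20.830 d.

20.8 days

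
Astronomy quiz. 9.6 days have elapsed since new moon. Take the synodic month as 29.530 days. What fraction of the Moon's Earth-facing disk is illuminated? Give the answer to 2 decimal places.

0.73

Elongation θ = 360° × 9.6/29.530 ≈ 117.0°.
Illuminated fraction = (1 − cos 117.0°)/2 = (1 − (-0.455))/2 ≈ 0.727.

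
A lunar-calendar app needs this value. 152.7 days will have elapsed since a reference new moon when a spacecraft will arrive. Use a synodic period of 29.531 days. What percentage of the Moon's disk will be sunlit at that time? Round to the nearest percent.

152.7 d spans 5 complete synodic months (5 × 29.531 = 147.66 d) plus 5.04 d.
Elongation θ = 360° × 5.04/29.531 ≈ 61.5°.
Illuminated fraction = (1 − cos 61.5°)/2 = (1 − 0.477)/2 ≈ 0.261, so 26%.

26%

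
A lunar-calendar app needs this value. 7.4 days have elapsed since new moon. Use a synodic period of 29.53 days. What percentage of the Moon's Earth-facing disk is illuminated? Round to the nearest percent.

50%

Elongation θ = 360° × 7.4/29.53 ≈ 90.2°.
With cos θ = (-0.004), the lit fraction is (1 − (-0.004))/2 ≈ 0.502, so 50%.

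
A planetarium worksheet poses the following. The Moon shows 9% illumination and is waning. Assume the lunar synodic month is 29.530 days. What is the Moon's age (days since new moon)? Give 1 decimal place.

cos θ = 1 − 2f = 0.820, giving a principal value of 34.9°.
A waning Moon lies in 180°–360°, so θ = 360° − 34.9° = 325.1°.
That fraction of the synodic month is 325.1/360 × 29.530 d ≈ 26.67 d.

26.7 days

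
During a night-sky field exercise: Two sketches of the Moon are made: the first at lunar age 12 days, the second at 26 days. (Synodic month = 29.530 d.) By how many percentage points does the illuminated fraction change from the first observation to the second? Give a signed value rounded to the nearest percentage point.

First observation: θ = 360°·12/29.530 = 146.3°, so f = 0.916.
Second observation: θ = 317.0°, f = 0.135.
Δf = 0.135 − 0.916 = -0.781, i.e. -78 pp.

-78 pp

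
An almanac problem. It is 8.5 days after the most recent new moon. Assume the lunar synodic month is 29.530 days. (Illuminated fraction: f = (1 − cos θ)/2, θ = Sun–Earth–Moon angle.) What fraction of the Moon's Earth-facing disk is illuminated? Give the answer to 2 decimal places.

0.62

Phase angle: θ = 360°·(8.5 d)/(29.530 d) = 103.6°.
With cos θ = (-0.236), the lit fraction is (1 − (-0.236))/2 ≈ 0.618.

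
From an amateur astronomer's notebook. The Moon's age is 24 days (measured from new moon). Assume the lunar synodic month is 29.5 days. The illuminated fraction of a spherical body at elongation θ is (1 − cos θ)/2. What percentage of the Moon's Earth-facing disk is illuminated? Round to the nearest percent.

31%

The Moon has covered 24/29.5 of its cycle, so θ ≈ 360° × 24/29.5 = 292.9°.
cos 292.9° = 0.389, so f = (1 − 0.389)/2 = 0.306, so 31%.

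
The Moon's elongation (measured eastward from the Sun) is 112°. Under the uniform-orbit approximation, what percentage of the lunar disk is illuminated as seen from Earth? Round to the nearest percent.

cos 112° = (-0.375), so f = (1 − (-0.375))/2 = 0.687, i.e. 69%.

69%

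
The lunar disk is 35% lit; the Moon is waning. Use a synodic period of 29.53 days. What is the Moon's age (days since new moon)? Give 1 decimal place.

23.6 days

From f = (1 − cos θ)/2: cos θ = 1 − 2×0.35 = 0.300; arccos → 72.5°.
Waning ⇒ past full, so θ = 360° − 72.5° = 287.5°.
That fraction of the synodic month is 287.5/360 × 29.53 d ≈ 23.58 d.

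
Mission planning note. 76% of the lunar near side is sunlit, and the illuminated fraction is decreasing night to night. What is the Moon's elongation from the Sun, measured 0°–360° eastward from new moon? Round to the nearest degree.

Invert f = (1 − cos θ)/2 to get cos θ = 1 − 2(0.76) = -0.520, hence θ₀ = arccos -0.520 = 121.3°.
Waning ⇒ past full, so θ = 360° − 121.3° = 238.7°.

239°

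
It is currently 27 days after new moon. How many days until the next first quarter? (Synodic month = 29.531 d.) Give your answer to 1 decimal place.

9.9 days

First quarter occurs at elongation 90°, i.e. at age 29.531 × 90/360 = 7.383 d.
This lunation's first quarter (7.383 d) has passed, so add one period: 36.914 − 27 = 9.914 days.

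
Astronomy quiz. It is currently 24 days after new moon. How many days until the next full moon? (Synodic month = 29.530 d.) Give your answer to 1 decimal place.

Full moon occurs at elongation 180°, i.e. at age 29.530 × 180/360 = 14.765 d.
Already past this cycle's full moon; the next is at 14.765 + 29.530 = 44.295 d, so 44.295 − 24 = 20.295 days.

20.3 days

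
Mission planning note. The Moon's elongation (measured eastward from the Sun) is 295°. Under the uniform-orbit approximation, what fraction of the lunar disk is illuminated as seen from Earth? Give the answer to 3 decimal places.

cos 295° = 0.423, so f = (1 − 0.423)/2 = 0.289.

0.289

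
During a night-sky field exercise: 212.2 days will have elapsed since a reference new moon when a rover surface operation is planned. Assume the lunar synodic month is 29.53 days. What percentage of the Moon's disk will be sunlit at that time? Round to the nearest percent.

212.2/29.53 = 7.186 lunations, so 7 complete cycles and 5.49 d into the next.
Phase angle: θ = 360°·(5.49 d)/(29.53 d) = 66.9°.
cos 66.9° = 0.392, so f = (1 − 0.392)/2 = 0.304, so 30%.

30%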